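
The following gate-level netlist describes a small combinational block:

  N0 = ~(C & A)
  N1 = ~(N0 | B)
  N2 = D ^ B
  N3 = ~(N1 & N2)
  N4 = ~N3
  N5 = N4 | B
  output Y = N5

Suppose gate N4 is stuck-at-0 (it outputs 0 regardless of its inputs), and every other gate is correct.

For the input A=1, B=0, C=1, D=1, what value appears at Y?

0

Propagate with N4 forced: N0=0, N1=1, N2=1, N3=0, N4=0 [stuck-at-0], N5=0.
So Y = 0. (Without the fault it would be 1.)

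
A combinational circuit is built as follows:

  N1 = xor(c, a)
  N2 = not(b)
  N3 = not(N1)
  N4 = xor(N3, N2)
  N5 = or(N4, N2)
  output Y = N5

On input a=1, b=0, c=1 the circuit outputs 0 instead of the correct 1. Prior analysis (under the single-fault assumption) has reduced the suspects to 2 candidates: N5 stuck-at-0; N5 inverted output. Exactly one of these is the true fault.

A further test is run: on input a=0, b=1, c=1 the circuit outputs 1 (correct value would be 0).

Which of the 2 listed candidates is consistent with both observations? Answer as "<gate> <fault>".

Evaluate each candidate on input a=0, b=1, c=1:
  N5 stuck-at-0: N1=1, N2=0, N3=0, N4=0, N5=0 [stuck-at-0] → 0 — eliminated
  N5 inverted output: N1=1, N2=0, N3=0, N4=0, N5=1 [inverted output] → 1 — matches
Only N5 inverted output reproduces the observed 1.

N5 inverted output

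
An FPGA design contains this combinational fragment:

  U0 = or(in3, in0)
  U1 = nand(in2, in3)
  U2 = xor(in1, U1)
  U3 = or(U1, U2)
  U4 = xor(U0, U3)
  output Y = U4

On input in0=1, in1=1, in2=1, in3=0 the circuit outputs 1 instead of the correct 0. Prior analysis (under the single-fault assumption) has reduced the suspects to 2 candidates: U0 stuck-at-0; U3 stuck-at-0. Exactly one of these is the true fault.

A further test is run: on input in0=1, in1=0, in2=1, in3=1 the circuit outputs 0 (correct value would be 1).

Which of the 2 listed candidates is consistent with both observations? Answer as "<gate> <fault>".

U0 stuck-at-0

Evaluate each candidate on input in0=1, in1=0, in2=1, in3=1:
  U0 stuck-at-0: U0=0 [stuck-at-0], U1=0, U2=0, U3=0, U4=0 → 0 — matches
  U3 stuck-at-0: U0=1, U1=0, U2=0, U3=0 [stuck-at-0], U4=1 → 1 — eliminated
Only U0 stuck-at-0 reproduces the observed 0.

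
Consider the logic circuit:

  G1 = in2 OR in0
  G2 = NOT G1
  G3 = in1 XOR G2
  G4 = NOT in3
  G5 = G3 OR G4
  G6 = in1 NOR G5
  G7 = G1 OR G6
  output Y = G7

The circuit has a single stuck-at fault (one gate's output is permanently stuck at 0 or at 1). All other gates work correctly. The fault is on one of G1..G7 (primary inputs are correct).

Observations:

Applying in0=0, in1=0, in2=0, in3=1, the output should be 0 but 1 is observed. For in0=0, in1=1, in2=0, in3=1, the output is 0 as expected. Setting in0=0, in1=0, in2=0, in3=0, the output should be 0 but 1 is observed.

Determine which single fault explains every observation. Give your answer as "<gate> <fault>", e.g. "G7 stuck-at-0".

G5 stuck-at-0

Fault-free values for test 1 (in0=0, in1=0, in2=0, in3=1): G1=0, G2=1, G3=1, G4=0, G5=1, G6=0, G7=0, giving Y=0. Observed 1.
Test 1: faults giving observed 1 are {G1 stuck-at-1, G2 stuck-at-0, G3 stuck-at-0, G5 stuck-at-0, G6 stuck-at-1, G7 stuck-at-1}.
Test 2 (in0=0, in1=1, in2=0, in3=1): fault-free G1=0, G2=1, G3=0, G4=0, G5=0, G6=0, G7=0 → 0; observed 0. Eliminates G1 stuck-at-1, G6 stuck-at-1, G7 stuck-at-1.
Test 3 (in0=0, in1=0, in2=0, in3=0): fault-free G1=0, G2=1, G3=1, G4=1, G5=1, G6=0, G7=0 → 0; observed 1. Eliminates G2 stuck-at-0, G3 stuck-at-0.
Only G5 stuck-at-0 is consistent with every test.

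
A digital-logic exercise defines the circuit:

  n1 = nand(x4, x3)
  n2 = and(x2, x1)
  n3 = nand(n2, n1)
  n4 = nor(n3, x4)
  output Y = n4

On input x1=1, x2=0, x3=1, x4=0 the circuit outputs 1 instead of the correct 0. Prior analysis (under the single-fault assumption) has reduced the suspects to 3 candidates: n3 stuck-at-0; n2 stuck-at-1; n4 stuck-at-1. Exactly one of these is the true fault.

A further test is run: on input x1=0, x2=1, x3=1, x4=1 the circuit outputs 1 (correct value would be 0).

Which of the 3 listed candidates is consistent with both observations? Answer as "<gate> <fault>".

n4 stuck-at-1

Evaluate each candidate on input x1=0, x2=1, x3=1, x4=1:
  n3 stuck-at-0: n1=0, n2=0, n3=0 [stuck-at-0], n4=0 → 0 — eliminated
  n2 stuck-at-1: n1=0, n2=1 [stuck-at-1], n3=1, n4=0 → 0 — eliminated
  n4 stuck-at-1: n1=0, n2=0, n3=1, n4=1 [stuck-at-1] → 1 — matches
Only n4 stuck-at-1 reproduces the observed 1.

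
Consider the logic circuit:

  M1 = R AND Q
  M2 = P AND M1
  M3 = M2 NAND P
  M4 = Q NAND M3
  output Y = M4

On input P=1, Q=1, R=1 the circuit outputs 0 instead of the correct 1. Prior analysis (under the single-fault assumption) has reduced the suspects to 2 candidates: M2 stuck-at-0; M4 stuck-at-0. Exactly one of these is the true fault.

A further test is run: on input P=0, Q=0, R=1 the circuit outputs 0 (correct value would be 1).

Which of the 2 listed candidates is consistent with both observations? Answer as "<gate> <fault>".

M4 stuck-at-0

Evaluate each candidate on input P=0, Q=0, R=1:
  M2 stuck-at-0: M1=0, M2=0 [stuck-at-0], M3=1, M4=1 → 1 — eliminated
  M4 stuck-at-0: M1=0, M2=0, M3=1, M4=0 [stuck-at-0] → 0 — matches
Only M4 stuck-at-0 reproduces the observed 0.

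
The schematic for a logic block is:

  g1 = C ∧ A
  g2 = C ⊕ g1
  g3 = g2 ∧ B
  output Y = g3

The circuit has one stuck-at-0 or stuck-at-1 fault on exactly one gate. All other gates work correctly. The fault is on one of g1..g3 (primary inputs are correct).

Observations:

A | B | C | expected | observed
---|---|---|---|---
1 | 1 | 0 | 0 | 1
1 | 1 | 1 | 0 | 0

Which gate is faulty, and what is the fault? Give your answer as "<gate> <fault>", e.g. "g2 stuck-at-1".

Fault-free values for test 1 (A=1, B=1, C=0): g1=0, g2=0, g3=0, giving Y=0. Observed 1.
Test 1: faults giving observed 1 are {g1 stuck-at-1, g2 stuck-at-1, g3 stuck-at-1}.
Test 2 (A=1, B=1, C=1): fault-free g1=1, g2=0, g3=0 → 0; observed 0. Eliminates g2 stuck-at-1, g3 stuck-at-1.
Only g1 stuck-at-1 is consistent with every test.

g1 stuck-at-1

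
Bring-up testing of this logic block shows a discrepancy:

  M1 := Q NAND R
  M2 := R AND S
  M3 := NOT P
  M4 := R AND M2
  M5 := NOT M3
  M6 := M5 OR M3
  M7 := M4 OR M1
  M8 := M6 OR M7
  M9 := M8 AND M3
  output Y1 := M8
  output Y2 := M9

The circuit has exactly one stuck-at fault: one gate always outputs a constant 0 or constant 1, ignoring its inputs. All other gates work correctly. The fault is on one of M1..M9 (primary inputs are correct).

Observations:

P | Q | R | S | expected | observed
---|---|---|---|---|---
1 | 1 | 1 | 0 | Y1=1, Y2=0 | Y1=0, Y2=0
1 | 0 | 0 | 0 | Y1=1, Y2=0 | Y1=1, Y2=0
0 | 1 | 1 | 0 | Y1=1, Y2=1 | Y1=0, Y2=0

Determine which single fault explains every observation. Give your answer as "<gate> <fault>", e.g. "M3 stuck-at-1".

Fault-free values for test 1 (P=1, Q=1, R=1, S=0): M1=0, M2=0, M3=0, M4=0, M5=1, M6=1, M7=0, M8=1, M9=0, giving Y1=1, Y2=0. Observed Y1=0, Y2=0.
Test 1: faults giving observed Y1=0, Y2=0 are {M5 stuck-at-0, M6 stuck-at-0, M8 stuck-at-0}.
Test 2 (P=1, Q=0, R=0, S=0): fault-free M1=1, M2=0, M3=0, M4=0, M5=1, M6=1, M7=1, M8=1, M9=0 → Y1=1, Y2=0; observed Y1=1, Y2=0. Eliminates M8 stuck-at-0.
Test 3 (P=0, Q=1, R=1, S=0): fault-free M1=0, M2=0, M3=1, M4=0, M5=0, M6=1, M7=0, M8=1, M9=1 → Y1=1, Y2=1; observed Y1=0, Y2=0. Eliminates M5 stuck-at-0.
Only M6 stuck-at-0 is consistent with every test.

M6 stuck-at-0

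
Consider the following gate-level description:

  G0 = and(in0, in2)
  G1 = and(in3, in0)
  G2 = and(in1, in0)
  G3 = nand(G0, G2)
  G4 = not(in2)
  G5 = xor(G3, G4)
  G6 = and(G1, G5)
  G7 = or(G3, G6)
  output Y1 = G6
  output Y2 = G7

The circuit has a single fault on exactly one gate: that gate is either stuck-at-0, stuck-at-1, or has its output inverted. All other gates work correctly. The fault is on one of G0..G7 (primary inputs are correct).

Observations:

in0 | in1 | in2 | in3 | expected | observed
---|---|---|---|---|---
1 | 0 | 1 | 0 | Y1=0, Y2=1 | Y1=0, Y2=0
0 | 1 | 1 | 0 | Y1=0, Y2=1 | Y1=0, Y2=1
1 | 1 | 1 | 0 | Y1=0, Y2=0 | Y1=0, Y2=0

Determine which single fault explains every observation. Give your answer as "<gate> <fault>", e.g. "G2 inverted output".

Fault-free values for test 1 (in0=1, in1=0, in2=1, in3=0): G0=1, G1=0, G2=0, G3=1, G4=0, G5=1, G6=0, G7=1, giving Y1=0, Y2=1. Observed Y1=0, Y2=0.
Test 1: faults giving observed Y1=0, Y2=0 are {G2 stuck-at-1, G2 inverted output, G3 stuck-at-0, G3 inverted output, G7 stuck-at-0, G7 inverted output}.
Test 2 (in0=0, in1=1, in2=1, in3=0): fault-free G0=0, G1=0, G2=0, G3=1, G4=0, G5=1, G6=0, G7=1 → Y1=0, Y2=1; observed Y1=0, Y2=1. Eliminates G3 stuck-at-0, G3 inverted output, G7 stuck-at-0, G7 inverted output.
Test 3 (in0=1, in1=1, in2=1, in3=0): fault-free G0=1, G1=0, G2=1, G3=0, G4=0, G5=0, G6=0, G7=0 → Y1=0, Y2=0; observed Y1=0, Y2=0. Eliminates G2 inverted output.
Only G2 stuck-at-1 is consistent with every test.

G2 stuck-at-1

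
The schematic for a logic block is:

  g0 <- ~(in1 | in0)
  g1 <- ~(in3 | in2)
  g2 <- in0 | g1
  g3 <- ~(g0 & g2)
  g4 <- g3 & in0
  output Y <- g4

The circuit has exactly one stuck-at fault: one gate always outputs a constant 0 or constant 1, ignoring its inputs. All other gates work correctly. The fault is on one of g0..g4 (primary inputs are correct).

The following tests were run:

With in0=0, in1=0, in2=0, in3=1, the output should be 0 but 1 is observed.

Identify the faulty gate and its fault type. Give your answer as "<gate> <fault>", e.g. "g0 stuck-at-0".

Fault-free values for test 1 (in0=0, in1=0, in2=0, in3=1): g0=1, g1=0, g2=0, g3=1, g4=0, giving Y=0. Observed 1.
Test 1: faults giving observed 1 are {g4 stuck-at-1}.
Only g4 stuck-at-1 is consistent with every test.

g4 stuck-at-1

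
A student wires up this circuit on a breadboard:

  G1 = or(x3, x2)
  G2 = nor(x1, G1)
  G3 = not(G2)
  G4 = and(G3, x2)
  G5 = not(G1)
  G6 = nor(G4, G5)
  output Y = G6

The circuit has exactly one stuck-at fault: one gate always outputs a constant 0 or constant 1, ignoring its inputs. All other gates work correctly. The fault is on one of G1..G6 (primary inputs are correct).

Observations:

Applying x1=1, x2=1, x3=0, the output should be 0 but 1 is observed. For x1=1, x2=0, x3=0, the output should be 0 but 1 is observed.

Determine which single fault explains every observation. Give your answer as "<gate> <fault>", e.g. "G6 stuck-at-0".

Fault-free values for test 1 (x1=1, x2=1, x3=0): G1=1, G2=0, G3=1, G4=1, G5=0, G6=0, giving Y=0. Observed 1.
Test 1: faults giving observed 1 are {G2 stuck-at-1, G3 stuck-at-0, G4 stuck-at-0, G6 stuck-at-1}.
Test 2 (x1=1, x2=0, x3=0): fault-free G1=0, G2=0, G3=1, G4=0, G5=1, G6=0 → 0; observed 1. Eliminates G2 stuck-at-1, G3 stuck-at-0, G4 stuck-at-0.
Only G6 stuck-at-1 is consistent with every test.

G6 stuck-at-1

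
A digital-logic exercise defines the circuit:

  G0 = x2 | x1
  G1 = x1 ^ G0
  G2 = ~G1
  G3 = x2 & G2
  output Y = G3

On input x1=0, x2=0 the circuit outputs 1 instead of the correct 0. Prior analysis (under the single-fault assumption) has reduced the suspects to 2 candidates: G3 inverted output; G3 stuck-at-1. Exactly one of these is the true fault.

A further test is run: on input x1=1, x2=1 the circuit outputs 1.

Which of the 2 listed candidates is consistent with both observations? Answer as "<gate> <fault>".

Evaluate each candidate on input x1=1, x2=1:
  G3 inverted output: G0=1, G1=0, G2=1, G3=0 [inverted output] → 0 — eliminated
  G3 stuck-at-1: G0=1, G1=0, G2=1, G3=1 [stuck-at-1] → 1 — matches
Only G3 stuck-at-1 reproduces the observed 1.

G3 stuck-at-1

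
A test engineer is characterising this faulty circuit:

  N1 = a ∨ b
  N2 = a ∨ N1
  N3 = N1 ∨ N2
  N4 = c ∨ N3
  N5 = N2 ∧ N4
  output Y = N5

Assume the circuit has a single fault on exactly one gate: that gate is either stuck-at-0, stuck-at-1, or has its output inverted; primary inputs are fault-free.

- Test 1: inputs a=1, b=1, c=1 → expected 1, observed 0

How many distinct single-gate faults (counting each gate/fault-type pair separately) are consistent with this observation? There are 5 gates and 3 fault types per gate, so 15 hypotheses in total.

6

Fault-free: N1=1, N2=1, N3=1, N4=1, N5=1 → 1. Observed 0.
  N1: none of the 3 fault types match ✗
  N2: stuck-at-0, inverted output ✓; others ✗
  N3: none of the 3 fault types match ✗
  N4: stuck-at-0, inverted output ✓; others ✗
  N5: stuck-at-0, inverted output ✓; others ✗
Consistent faults: {N2 stuck-at-0, N2 inverted output, N4 stuck-at-0, N4 inverted output, N5 stuck-at-0, N5 inverted output} — 6 in all.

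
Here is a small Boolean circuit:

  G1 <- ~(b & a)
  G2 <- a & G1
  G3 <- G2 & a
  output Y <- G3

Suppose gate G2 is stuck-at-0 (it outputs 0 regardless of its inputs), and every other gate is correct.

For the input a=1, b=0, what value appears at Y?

Propagate with G2 forced: G1=1, G2=0 [stuck-at-0], G3=0.
So Y = 0. (Without the fault it would be 1.)

0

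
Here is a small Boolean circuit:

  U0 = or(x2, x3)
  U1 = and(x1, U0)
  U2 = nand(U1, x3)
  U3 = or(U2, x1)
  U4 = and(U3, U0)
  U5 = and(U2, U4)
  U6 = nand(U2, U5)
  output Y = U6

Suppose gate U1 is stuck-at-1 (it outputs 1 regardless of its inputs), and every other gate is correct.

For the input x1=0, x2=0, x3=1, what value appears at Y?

Propagate with U1 forced: U0=1, U1=1 [stuck-at-1], U2=0, U3=0, U4=0, U5=0, U6=1.
So Y = 1. (Without the fault it would be 0.)

1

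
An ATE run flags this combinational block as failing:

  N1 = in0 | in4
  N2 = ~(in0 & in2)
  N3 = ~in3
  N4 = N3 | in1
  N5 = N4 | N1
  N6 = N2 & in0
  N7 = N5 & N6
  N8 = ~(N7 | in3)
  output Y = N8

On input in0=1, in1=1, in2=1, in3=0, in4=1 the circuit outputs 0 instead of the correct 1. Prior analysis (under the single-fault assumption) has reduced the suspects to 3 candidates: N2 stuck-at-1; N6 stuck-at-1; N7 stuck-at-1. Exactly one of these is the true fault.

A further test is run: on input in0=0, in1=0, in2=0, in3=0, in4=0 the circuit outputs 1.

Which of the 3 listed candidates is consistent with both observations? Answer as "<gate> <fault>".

Evaluate each candidate on input in0=0, in1=0, in2=0, in3=0, in4=0:
  N2 stuck-at-1: N1=0, N2=1 [stuck-at-1], N3=1, N4=1, N5=1, N6=0, N7=0, N8=1 → 1 — matches
  N6 stuck-at-1: N1=0, N2=1, N3=1, N4=1, N5=1, N6=1 [stuck-at-1], N7=1, N8=0 → 0 — eliminated
  N7 stuck-at-1: N1=0, N2=1, N3=1, N4=1, N5=1, N6=0, N7=1 [stuck-at-1], N8=0 → 0 — eliminated
Only N2 stuck-at-1 reproduces the observed 1.

N2 stuck-at-1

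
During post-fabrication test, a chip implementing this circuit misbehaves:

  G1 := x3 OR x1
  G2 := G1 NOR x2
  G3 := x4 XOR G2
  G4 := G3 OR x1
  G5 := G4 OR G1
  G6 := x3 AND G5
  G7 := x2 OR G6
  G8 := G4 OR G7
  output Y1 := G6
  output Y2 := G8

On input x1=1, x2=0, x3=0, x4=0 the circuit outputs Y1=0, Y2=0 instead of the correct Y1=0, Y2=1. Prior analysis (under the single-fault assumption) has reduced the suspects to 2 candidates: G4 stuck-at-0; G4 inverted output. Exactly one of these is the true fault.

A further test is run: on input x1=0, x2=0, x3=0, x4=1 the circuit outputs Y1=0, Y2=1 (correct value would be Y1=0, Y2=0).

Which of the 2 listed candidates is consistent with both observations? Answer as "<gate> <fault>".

G4 inverted output

Evaluate each candidate on input x1=0, x2=0, x3=0, x4=1:
  G4 stuck-at-0: G1=0, G2=1, G3=0, G4=0 [stuck-at-0], G5=0, G6=0, G7=0, G8=0 → Y1=0, Y2=0 — eliminated
  G4 inverted output: G1=0, G2=1, G3=0, G4=1 [inverted output], G5=1, G6=0, G7=0, G8=1 → Y1=0, Y2=1 — matches
Only G4 inverted output reproduces the observed Y1=0, Y2=1.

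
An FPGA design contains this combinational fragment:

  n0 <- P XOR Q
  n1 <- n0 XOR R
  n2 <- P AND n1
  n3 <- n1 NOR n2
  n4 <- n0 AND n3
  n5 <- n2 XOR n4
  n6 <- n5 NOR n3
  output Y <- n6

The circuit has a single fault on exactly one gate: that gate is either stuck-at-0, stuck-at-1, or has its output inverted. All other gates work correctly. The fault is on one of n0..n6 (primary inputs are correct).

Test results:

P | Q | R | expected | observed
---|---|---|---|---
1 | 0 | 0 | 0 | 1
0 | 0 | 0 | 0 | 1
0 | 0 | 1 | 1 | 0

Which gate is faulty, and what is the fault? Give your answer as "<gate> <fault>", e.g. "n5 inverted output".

Fault-free values for test 1 (P=1, Q=0, R=0): n0=1, n1=1, n2=1, n3=0, n4=0, n5=1, n6=0, giving Y=0. Observed 1.
Test 1: faults giving observed 1 are {n2 stuck-at-0, n2 inverted output, n4 stuck-at-1, n4 inverted output, n5 stuck-at-0, n5 inverted output, n6 stuck-at-1, n6 inverted output}.
Test 2 (P=0, Q=0, R=0): fault-free n0=0, n1=0, n2=0, n3=1, n4=0, n5=0, n6=0 → 0; observed 1. Eliminates n2 stuck-at-0, n2 inverted output, n4 stuck-at-1, n4 inverted output, n5 stuck-at-0, n5 inverted output.
Test 3 (P=0, Q=0, R=1): fault-free n0=0, n1=1, n2=0, n3=0, n4=0, n5=0, n6=1 → 1; observed 0. Eliminates n6 stuck-at-1.
Only n6 inverted output is consistent with every test.

n6 inverted output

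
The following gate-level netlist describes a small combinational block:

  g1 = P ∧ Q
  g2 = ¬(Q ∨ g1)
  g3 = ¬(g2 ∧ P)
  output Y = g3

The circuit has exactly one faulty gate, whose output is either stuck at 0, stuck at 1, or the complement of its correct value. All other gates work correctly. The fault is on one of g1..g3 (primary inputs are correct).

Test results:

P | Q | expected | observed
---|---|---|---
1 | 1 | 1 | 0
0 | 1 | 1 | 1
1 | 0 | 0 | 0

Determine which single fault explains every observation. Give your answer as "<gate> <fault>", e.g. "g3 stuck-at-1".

Fault-free values for test 1 (P=1, Q=1): g1=1, g2=0, g3=1, giving Y=1. Observed 0.
Test 1: faults giving observed 0 are {g2 stuck-at-1, g2 inverted output, g3 stuck-at-0, g3 inverted output}.
Test 2 (P=0, Q=1): fault-free g1=0, g2=0, g3=1 → 1; observed 1. Eliminates g3 stuck-at-0, g3 inverted output.
Test 3 (P=1, Q=0): fault-free g1=0, g2=1, g3=0 → 0; observed 0. Eliminates g2 inverted output.
Only g2 stuck-at-1 is consistent with every test.

g2 stuck-at-1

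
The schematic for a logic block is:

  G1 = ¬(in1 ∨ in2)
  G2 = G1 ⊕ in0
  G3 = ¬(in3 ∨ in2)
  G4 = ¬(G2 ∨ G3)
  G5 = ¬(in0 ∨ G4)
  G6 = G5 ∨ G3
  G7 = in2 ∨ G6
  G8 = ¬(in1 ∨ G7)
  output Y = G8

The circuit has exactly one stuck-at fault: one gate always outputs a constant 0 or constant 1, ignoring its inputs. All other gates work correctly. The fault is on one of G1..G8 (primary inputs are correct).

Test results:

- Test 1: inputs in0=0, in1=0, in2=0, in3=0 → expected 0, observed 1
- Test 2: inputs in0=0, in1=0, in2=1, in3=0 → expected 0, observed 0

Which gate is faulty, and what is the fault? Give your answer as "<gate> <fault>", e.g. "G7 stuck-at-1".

Fault-free values for test 1 (in0=0, in1=0, in2=0, in3=0): G1=1, G2=1, G3=1, G4=0, G5=1, G6=1, G7=1, G8=0, giving Y=0. Observed 1.
Test 1: faults giving observed 1 are {G6 stuck-at-0, G7 stuck-at-0, G8 stuck-at-1}.
Test 2 (in0=0, in1=0, in2=1, in3=0): fault-free G1=0, G2=0, G3=0, G4=1, G5=0, G6=0, G7=1, G8=0 → 0; observed 0. Eliminates G7 stuck-at-0, G8 stuck-at-1.
Only G6 stuck-at-0 is consistent with every test.

G6 stuck-at-0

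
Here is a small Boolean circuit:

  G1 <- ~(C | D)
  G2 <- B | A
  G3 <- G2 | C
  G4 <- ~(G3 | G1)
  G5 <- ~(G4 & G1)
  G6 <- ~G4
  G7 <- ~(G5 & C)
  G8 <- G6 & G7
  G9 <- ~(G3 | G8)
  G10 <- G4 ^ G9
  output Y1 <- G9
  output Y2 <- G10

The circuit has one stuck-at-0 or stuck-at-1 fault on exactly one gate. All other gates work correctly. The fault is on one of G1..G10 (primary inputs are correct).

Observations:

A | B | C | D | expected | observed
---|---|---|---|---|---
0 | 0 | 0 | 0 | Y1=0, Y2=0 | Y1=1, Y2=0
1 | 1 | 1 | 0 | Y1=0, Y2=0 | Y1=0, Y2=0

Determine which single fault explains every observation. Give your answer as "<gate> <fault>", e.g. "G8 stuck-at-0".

G1 stuck-at-0

Fault-free values for test 1 (A=0, B=0, C=0, D=0): G1=1, G2=0, G3=0, G4=0, G5=1, G6=1, G7=1, G8=1, G9=0, G10=0, giving Y1=0, Y2=0. Observed Y1=1, Y2=0.
Test 1: faults giving observed Y1=1, Y2=0 are {G1 stuck-at-0, G4 stuck-at-1}.
Test 2 (A=1, B=1, C=1, D=0): fault-free G1=0, G2=1, G3=1, G4=0, G5=1, G6=1, G7=0, G8=0, G9=0, G10=0 → Y1=0, Y2=0; observed Y1=0, Y2=0. Eliminates G4 stuck-at-1.
Only G1 stuck-at-0 is consistent with every test.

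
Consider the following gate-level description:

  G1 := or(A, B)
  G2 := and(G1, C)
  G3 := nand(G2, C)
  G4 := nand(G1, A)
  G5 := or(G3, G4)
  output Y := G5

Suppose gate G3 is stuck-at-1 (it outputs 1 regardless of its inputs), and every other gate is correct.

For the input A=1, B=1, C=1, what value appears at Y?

1

Propagate with G3 forced: G1=1, G2=1, G3=1 [stuck-at-1], G4=0, G5=1.
So Y = 1. (Without the fault it would be 0.)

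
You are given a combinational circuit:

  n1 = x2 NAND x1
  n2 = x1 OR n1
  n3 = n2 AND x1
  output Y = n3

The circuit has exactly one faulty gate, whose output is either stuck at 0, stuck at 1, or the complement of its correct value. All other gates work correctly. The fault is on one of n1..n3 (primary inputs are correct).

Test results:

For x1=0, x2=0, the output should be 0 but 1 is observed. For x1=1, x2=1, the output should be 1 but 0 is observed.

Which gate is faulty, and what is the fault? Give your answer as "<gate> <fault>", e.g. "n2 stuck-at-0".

n3 inverted output

Fault-free values for test 1 (x1=0, x2=0): n1=1, n2=1, n3=0, giving Y=0. Observed 1.
Test 1: faults giving observed 1 are {n3 stuck-at-1, n3 inverted output}.
Test 2 (x1=1, x2=1): fault-free n1=0, n2=1, n3=1 → 1; observed 0. Eliminates n3 stuck-at-1.
Only n3 inverted output is consistent with every test.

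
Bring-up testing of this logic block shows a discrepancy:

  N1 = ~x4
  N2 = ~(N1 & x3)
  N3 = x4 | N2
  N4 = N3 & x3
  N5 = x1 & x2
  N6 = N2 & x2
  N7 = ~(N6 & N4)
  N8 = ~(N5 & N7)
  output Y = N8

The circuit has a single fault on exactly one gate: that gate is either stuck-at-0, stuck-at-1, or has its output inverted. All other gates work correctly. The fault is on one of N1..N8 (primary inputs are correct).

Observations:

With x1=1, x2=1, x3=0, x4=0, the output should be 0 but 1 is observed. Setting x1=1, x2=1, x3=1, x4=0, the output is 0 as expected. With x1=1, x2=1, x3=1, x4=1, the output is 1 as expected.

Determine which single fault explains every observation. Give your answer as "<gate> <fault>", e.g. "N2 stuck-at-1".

Fault-free values for test 1 (x1=1, x2=1, x3=0, x4=0): N1=1, N2=1, N3=1, N4=0, N5=1, N6=1, N7=1, N8=0, giving Y=0. Observed 1.
Test 1: faults giving observed 1 are {N4 stuck-at-1, N4 inverted output, N5 stuck-at-0, N5 inverted output, N7 stuck-at-0, N7 inverted output, N8 stuck-at-1, N8 inverted output}.
Test 2 (x1=1, x2=1, x3=1, x4=0): fault-free N1=1, N2=0, N3=0, N4=0, N5=1, N6=0, N7=1, N8=0 → 0; observed 0. Eliminates N5 stuck-at-0, N5 inverted output, N7 stuck-at-0, N7 inverted output, N8 stuck-at-1, N8 inverted output.
Test 3 (x1=1, x2=1, x3=1, x4=1): fault-free N1=0, N2=1, N3=1, N4=1, N5=1, N6=1, N7=0, N8=1 → 1; observed 1. Eliminates N4 inverted output.
Only N4 stuck-at-1 is consistent with every test.

N4 stuck-at-1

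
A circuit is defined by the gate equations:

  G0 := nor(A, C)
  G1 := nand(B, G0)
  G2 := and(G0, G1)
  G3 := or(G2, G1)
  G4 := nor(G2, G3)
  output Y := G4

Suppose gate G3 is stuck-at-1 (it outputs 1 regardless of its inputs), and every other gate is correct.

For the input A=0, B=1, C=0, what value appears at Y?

0

Propagate with G3 forced: G0=1, G1=0, G2=0, G3=1 [stuck-at-1], G4=0.
So Y = 0. (Without the fault it would be 1.)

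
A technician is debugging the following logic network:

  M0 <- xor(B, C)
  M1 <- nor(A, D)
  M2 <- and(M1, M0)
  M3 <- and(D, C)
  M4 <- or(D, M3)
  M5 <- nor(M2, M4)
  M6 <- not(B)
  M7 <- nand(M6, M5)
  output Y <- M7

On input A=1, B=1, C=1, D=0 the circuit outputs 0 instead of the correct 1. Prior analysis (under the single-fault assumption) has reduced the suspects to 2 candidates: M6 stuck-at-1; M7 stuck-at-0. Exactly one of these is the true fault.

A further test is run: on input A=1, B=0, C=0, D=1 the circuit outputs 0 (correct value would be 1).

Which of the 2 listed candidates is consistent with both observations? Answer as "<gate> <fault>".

M7 stuck-at-0

Evaluate each candidate on input A=1, B=0, C=0, D=1:
  M6 stuck-at-1: M0=0, M1=0, M2=0, M3=0, M4=1, M5=0, M6=1 [stuck-at-1], M7=1 → 1 — eliminated
  M7 stuck-at-0: M0=0, M1=0, M2=0, M3=0, M4=1, M5=0, M6=1, M7=0 [stuck-at-0] → 0 — matches
Only M7 stuck-at-0 reproduces the observed 0.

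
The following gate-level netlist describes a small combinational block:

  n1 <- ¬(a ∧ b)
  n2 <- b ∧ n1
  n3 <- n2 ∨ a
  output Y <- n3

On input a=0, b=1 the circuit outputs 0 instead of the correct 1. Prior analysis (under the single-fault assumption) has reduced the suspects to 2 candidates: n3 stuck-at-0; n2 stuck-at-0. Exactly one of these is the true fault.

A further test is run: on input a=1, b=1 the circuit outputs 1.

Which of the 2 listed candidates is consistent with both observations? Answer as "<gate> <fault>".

Evaluate each candidate on input a=1, b=1:
  n3 stuck-at-0: n1=0, n2=0, n3=0 [stuck-at-0] → 0 — eliminated
  n2 stuck-at-0: n1=0, n2=0 [stuck-at-0], n3=1 → 1 — matches
Only n2 stuck-at-0 reproduces the observed 1.

n2 stuck-at-0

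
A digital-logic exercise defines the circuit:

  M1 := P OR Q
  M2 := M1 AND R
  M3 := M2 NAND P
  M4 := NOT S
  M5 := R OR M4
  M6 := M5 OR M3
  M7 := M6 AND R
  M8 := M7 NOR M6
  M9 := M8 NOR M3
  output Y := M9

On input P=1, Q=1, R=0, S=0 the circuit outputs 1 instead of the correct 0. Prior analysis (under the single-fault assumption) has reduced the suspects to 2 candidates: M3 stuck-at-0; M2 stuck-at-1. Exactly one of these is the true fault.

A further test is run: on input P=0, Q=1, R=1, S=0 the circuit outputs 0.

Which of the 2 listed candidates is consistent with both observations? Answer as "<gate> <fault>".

Evaluate each candidate on input P=0, Q=1, R=1, S=0:
  M3 stuck-at-0: M1=1, M2=1, M3=0 [stuck-at-0], M4=1, M5=1, M6=1, M7=1, M8=0, M9=1 → 1 — eliminated
  M2 stuck-at-1: M1=1, M2=1 [stuck-at-1], M3=1, M4=1, M5=1, M6=1, M7=1, M8=0, M9=0 → 0 — matches
Only M2 stuck-at-1 reproduces the observed 0.

M2 stuck-at-1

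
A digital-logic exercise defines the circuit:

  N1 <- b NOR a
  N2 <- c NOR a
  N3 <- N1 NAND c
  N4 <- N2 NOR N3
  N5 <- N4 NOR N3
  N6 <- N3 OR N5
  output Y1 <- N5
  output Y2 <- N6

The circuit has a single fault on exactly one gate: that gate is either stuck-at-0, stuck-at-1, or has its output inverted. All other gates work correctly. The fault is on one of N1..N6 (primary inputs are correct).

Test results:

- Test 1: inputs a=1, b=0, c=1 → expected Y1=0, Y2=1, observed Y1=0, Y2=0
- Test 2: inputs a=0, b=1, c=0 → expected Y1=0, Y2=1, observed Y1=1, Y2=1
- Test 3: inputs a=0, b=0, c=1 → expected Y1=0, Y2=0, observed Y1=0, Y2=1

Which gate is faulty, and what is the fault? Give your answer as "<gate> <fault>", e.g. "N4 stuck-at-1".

N3 inverted output

Fault-free values for test 1 (a=1, b=0, c=1): N1=0, N2=0, N3=1, N4=0, N5=0, N6=1, giving Y1=0, Y2=1. Observed Y1=0, Y2=0.
Test 1: faults giving observed Y1=0, Y2=0 are {N1 stuck-at-1, N1 inverted output, N3 stuck-at-0, N3 inverted output, N6 stuck-at-0, N6 inverted output}.
Test 2 (a=0, b=1, c=0): fault-free N1=0, N2=1, N3=1, N4=0, N5=0, N6=1 → Y1=0, Y2=1; observed Y1=1, Y2=1. Eliminates N1 stuck-at-1, N1 inverted output, N6 stuck-at-0, N6 inverted output.
Test 3 (a=0, b=0, c=1): fault-free N1=1, N2=0, N3=0, N4=1, N5=0, N6=0 → Y1=0, Y2=0; observed Y1=0, Y2=1. Eliminates N3 stuck-at-0.
Only N3 inverted output is consistent with every test.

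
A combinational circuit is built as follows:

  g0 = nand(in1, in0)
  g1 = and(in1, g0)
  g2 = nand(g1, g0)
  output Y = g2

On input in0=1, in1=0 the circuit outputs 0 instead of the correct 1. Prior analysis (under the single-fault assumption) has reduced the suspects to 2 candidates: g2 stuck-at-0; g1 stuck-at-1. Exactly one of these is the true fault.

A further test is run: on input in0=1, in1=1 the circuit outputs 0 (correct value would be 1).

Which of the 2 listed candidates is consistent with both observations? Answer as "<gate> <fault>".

Evaluate each candidate on input in0=1, in1=1:
  g2 stuck-at-0: g0=0, g1=0, g2=0 [stuck-at-0] → 0 — matches
  g1 stuck-at-1: g0=0, g1=1 [stuck-at-1], g2=1 → 1 — eliminated
Only g2 stuck-at-0 reproduces the observed 0.

g2 stuck-at-0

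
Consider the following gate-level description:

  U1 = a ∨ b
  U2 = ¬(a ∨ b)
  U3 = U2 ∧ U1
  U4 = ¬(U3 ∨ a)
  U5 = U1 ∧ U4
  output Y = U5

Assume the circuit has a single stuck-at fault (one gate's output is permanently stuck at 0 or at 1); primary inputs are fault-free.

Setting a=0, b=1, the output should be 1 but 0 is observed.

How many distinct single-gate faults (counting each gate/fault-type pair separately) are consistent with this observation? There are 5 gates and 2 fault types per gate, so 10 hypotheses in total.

5

Fault-free: U1=1, U2=0, U3=0, U4=1, U5=1 → 1. Observed 0.
  U1 stuck-at-0: output 0 ✓
  U1 stuck-at-1: output 1 ✗
  U2 stuck-at-0: output 1 ✗
  U2 stuck-at-1: output 0 ✓
  U3 stuck-at-0: output 1 ✗
  U3 stuck-at-1: output 0 ✓
  U4 stuck-at-0: output 0 ✓
  U4 stuck-at-1: output 1 ✗
  U5 stuck-at-0: output 0 ✓
  U5 stuck-at-1: output 1 ✗
Consistent faults: {U1 stuck-at-0, U2 stuck-at-1, U3 stuck-at-1, U4 stuck-at-0, U5 stuck-at-0} — 5 in all.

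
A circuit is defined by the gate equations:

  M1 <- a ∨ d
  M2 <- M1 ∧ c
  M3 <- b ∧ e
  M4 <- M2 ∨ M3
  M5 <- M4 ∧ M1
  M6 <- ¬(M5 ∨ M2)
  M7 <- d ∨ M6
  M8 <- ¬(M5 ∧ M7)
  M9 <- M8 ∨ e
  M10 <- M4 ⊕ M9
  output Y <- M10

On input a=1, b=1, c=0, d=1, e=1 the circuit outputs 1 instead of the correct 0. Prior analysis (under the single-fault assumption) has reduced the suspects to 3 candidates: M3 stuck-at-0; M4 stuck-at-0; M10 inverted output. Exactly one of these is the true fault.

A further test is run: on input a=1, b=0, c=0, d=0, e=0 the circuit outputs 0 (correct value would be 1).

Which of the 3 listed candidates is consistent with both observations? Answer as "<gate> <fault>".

M10 inverted output

Evaluate each candidate on input a=1, b=0, c=0, d=0, e=0:
  M3 stuck-at-0: M1=1, M2=0, M3=0 [stuck-at-0], M4=0, M5=0, M6=1, M7=1, M8=1, M9=1, M10=1 → 1 — eliminated
  M4 stuck-at-0: M1=1, M2=0, M3=0, M4=0 [stuck-at-0], M5=0, M6=1, M7=1, M8=1, M9=1, M10=1 → 1 — eliminated
  M10 inverted output: M1=1, M2=0, M3=0, M4=0, M5=0, M6=1, M7=1, M8=1, M9=1, M10=0 [inverted output] → 0 — matches
Only M10 inverted output reproduces the observed 0.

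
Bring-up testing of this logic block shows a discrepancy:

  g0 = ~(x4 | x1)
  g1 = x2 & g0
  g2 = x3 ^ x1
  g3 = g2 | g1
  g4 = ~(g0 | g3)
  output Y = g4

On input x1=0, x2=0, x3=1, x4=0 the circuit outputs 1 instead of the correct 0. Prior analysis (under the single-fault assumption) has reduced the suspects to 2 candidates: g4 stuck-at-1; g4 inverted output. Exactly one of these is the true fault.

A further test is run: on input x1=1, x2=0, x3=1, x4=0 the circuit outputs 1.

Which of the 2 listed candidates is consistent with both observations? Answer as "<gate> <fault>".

Evaluate each candidate on input x1=1, x2=0, x3=1, x4=0:
  g4 stuck-at-1: g0=0, g1=0, g2=0, g3=0, g4=1 [stuck-at-1] → 1 — matches
  g4 inverted output: g0=0, g1=0, g2=0, g3=0, g4=0 [inverted output] → 0 — eliminated
Only g4 stuck-at-1 reproduces the observed 1.

g4 stuck-at-1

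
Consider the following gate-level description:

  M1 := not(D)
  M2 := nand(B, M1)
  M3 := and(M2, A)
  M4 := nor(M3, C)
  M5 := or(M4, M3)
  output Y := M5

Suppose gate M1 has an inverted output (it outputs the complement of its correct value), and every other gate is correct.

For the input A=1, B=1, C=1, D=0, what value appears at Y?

1

Propagate with M1 forced: M1=0 [inverted output], M2=1, M3=1, M4=0, M5=1.
So Y = 1. (Without the fault it would be 0.)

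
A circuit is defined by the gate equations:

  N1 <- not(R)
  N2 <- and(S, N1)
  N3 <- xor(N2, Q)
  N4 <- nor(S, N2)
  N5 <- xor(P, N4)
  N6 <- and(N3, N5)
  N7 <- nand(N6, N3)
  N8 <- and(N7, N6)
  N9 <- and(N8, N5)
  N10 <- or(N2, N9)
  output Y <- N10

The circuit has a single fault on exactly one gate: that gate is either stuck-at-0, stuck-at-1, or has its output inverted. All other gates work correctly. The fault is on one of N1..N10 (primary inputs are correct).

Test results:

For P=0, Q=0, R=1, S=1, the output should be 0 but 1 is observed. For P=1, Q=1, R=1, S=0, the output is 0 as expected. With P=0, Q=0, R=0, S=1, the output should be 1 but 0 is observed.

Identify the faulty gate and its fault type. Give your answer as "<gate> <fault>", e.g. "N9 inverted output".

Fault-free values for test 1 (P=0, Q=0, R=1, S=1): N1=0, N2=0, N3=0, N4=0, N5=0, N6=0, N7=1, N8=0, N9=0, N10=0, giving Y=0. Observed 1.
Test 1: faults giving observed 1 are {N1 stuck-at-1, N1 inverted output, N2 stuck-at-1, N2 inverted output, N9 stuck-at-1, N9 inverted output, N10 stuck-at-1, N10 inverted output}.
Test 2 (P=1, Q=1, R=1, S=0): fault-free N1=0, N2=0, N3=1, N4=1, N5=0, N6=0, N7=1, N8=0, N9=0, N10=0 → 0; observed 0. Eliminates N2 stuck-at-1, N2 inverted output, N9 stuck-at-1, N9 inverted output, N10 stuck-at-1, N10 inverted output.
Test 3 (P=0, Q=0, R=0, S=1): fault-free N1=1, N2=1, N3=1, N4=0, N5=0, N6=0, N7=1, N8=0, N9=0, N10=1 → 1; observed 0. Eliminates N1 stuck-at-1.
Only N1 inverted output is consistent with every test.

N1 inverted output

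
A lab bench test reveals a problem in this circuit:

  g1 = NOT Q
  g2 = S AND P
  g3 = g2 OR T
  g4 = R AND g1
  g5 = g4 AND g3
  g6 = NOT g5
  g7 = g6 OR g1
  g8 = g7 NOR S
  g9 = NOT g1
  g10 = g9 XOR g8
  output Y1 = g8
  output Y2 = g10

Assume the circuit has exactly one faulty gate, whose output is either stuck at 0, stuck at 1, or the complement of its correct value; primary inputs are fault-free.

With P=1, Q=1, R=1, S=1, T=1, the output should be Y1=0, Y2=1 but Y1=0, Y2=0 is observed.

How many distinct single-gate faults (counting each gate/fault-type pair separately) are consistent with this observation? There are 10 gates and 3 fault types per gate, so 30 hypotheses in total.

6

Fault-free: g1=0, g2=1, g3=1, g4=0, g5=0, g6=1, g7=1, g8=0, g9=1, g10=1 → Y1=0, Y2=1. Observed Y1=0, Y2=0.
  g1: stuck-at-1, inverted output ✓; others ✗
  g2: none of the 3 fault types match ✗
  g3: none of the 3 fault types match ✗
  g4: none of the 3 fault types match ✗
  g5: none of the 3 fault types match ✗
  g6: none of the 3 fault types match ✗
  g7: none of the 3 fault types match ✗
  g8: none of the 3 fault types match ✗
  g9: stuck-at-0, inverted output ✓; others ✗
  g10: stuck-at-0, inverted output ✓; others ✗
Consistent faults: {g1 stuck-at-1, g1 inverted output, g9 stuck-at-0, g9 inverted output, g10 stuck-at-0, g10 inverted output} — 6 in all.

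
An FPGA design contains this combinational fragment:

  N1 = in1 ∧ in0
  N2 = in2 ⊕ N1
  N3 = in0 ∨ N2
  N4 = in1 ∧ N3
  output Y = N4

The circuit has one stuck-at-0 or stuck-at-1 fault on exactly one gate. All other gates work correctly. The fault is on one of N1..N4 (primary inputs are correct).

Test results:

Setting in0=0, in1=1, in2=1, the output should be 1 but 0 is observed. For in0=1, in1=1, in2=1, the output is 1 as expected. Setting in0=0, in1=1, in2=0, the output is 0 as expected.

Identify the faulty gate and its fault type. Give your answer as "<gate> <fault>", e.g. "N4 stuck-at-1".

N2 stuck-at-0

Fault-free values for test 1 (in0=0, in1=1, in2=1): N1=0, N2=1, N3=1, N4=1, giving Y=1. Observed 0.
Test 1: faults giving observed 0 are {N1 stuck-at-1, N2 stuck-at-0, N3 stuck-at-0, N4 stuck-at-0}.
Test 2 (in0=1, in1=1, in2=1): fault-free N1=1, N2=0, N3=1, N4=1 → 1; observed 1. Eliminates N3 stuck-at-0, N4 stuck-at-0.
Test 3 (in0=0, in1=1, in2=0): fault-free N1=0, N2=0, N3=0, N4=0 → 0; observed 0. Eliminates N1 stuck-at-1.
Only N2 stuck-at-0 is consistent with every test.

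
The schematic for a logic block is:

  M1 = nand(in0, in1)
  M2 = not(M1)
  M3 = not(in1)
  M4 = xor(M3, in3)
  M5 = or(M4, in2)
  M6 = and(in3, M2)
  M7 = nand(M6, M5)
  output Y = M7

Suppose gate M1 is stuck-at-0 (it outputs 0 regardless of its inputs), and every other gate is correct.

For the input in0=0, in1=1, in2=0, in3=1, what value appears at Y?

Propagate with M1 forced: M1=0 [stuck-at-0], M2=1, M3=0, M4=1, M5=1, M6=1, M7=0.
So Y = 0. (Without the fault it would be 1.)

0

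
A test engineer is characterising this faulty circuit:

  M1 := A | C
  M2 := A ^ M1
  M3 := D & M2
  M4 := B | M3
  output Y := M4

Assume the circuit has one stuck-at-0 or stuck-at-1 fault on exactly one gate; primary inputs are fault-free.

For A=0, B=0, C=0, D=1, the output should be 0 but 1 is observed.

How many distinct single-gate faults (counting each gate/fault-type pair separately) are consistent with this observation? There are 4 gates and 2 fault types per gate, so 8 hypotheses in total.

Fault-free: M1=0, M2=0, M3=0, M4=0 → 0. Observed 1.
  M1 stuck-at-0: output 0 ✗
  M1 stuck-at-1: output 1 ✓
  M2 stuck-at-0: output 0 ✗
  M2 stuck-at-1: output 1 ✓
  M3 stuck-at-0: output 0 ✗
  M3 stuck-at-1: output 1 ✓
  M4 stuck-at-0: output 0 ✗
  M4 stuck-at-1: output 1 ✓
Consistent faults: {M1 stuck-at-1, M2 stuck-at-1, M3 stuck-at-1, M4 stuck-at-1} — 4 in all.

4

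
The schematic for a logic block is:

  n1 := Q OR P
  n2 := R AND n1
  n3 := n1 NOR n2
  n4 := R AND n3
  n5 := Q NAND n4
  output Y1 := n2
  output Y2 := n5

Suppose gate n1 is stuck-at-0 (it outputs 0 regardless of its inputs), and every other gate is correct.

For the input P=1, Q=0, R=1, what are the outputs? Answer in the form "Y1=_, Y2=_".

Propagate with n1 forced: n1=0 [stuck-at-0], n2=0, n3=1, n4=1, n5=1.
So the outputs are Y1=0, Y2=1. (Without the fault they would be Y1=1, Y2=1.)

Y1=0, Y2=1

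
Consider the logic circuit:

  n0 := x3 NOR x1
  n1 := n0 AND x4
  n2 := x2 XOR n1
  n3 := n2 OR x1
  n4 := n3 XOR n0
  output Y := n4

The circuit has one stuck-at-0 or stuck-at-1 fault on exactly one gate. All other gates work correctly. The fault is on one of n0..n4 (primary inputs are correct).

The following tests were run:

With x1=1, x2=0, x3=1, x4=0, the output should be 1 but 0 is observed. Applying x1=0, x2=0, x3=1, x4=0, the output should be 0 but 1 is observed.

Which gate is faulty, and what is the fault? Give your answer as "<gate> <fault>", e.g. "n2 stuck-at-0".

Fault-free values for test 1 (x1=1, x2=0, x3=1, x4=0): n0=0, n1=0, n2=0, n3=1, n4=1, giving Y=1. Observed 0.
Test 1: faults giving observed 0 are {n0 stuck-at-1, n3 stuck-at-0, n4 stuck-at-0}.
Test 2 (x1=0, x2=0, x3=1, x4=0): fault-free n0=0, n1=0, n2=0, n3=0, n4=0 → 0; observed 1. Eliminates n3 stuck-at-0, n4 stuck-at-0.
Only n0 stuck-at-1 is consistent with every test.

n0 stuck-at-1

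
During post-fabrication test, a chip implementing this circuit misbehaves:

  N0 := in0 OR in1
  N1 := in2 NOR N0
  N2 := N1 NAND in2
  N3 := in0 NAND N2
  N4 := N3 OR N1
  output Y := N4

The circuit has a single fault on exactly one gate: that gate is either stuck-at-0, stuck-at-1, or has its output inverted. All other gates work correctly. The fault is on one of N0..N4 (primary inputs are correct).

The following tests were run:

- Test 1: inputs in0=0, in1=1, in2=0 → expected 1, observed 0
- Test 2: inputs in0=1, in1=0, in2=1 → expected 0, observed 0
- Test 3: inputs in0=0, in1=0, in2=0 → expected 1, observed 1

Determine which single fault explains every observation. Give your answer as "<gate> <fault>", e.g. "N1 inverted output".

Fault-free values for test 1 (in0=0, in1=1, in2=0): N0=1, N1=0, N2=1, N3=1, N4=1, giving Y=1. Observed 0.
Test 1: faults giving observed 0 are {N3 stuck-at-0, N3 inverted output, N4 stuck-at-0, N4 inverted output}.
Test 2 (in0=1, in1=0, in2=1): fault-free N0=1, N1=0, N2=1, N3=0, N4=0 → 0; observed 0. Eliminates N3 inverted output, N4 inverted output.
Test 3 (in0=0, in1=0, in2=0): fault-free N0=0, N1=1, N2=1, N3=1, N4=1 → 1; observed 1. Eliminates N4 stuck-at-0.
Only N3 stuck-at-0 is consistent with every test.

N3 stuck-at-0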